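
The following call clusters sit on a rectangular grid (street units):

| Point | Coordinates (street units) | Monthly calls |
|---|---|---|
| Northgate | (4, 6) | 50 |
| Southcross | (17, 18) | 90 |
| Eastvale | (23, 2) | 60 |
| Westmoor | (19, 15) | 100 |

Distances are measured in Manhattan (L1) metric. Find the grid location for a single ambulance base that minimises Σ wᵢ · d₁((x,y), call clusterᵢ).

Manhattan distance separates: Σwᵢ(|x−xᵢ|+|y−yᵢ|) = Σwᵢ|x−xᵢ| + Σwᵢ|y−yᵢ|, so x and y are optimised independently as 1-D weighted medians.
Total weight W = 300; half = 150.
x-coordinate, sorted with cumulative weight:
  x=4 (Northgate, w=50) cum 50
  x=17 (Southcross, w=90) cum 140
  x=19 (Westmoor, w=100) cum 240  ← median
  x=23 (Eastvale, w=60) cum 300
⇒ x* = 19
y-coordinate, sorted with cumulative weight:
  y=2 (Eastvale, w=60) cum 60
  y=6 (Northgate, w=50) cum 110
  y=15 (Westmoor, w=100) cum 210  ← median
  y=18 (Southcross, w=90) cum 300
⇒ y* = 15

(19, 15)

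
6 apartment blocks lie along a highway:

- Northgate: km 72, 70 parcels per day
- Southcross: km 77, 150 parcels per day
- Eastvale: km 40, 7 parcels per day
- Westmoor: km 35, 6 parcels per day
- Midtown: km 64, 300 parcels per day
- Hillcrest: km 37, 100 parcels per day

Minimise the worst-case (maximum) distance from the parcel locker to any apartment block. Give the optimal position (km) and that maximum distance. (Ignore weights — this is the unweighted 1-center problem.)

The 1-center on a line is the midpoint of the two extreme points: leftmost at 35, rightmost at 77.
Optimal location = (35 + 77)/2 = 56; maximum distance = (77 − 35)/2 = 21.

location 56, max distance 21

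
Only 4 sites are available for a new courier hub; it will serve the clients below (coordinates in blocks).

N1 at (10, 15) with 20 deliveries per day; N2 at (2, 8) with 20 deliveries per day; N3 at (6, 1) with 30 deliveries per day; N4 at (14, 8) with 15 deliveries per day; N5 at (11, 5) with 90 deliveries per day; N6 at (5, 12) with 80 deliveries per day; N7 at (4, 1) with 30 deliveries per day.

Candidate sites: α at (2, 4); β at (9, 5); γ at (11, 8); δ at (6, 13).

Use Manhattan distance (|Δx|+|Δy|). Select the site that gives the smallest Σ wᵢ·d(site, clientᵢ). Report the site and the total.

β, total 2080 blocks

Total weighted distance at each candidate:
  α (2, 4): total = 2840
  β (9, 5): total = 2080
  γ (11, 8): total = 2235
  δ (6, 13): total = 2605
Minimum is at β with total 2080 blocks.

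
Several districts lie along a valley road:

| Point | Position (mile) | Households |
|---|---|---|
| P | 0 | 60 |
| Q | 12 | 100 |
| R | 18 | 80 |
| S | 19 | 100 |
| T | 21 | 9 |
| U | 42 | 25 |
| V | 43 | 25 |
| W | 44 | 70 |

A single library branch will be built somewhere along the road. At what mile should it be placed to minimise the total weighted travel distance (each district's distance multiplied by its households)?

x = 18

For a sum of weighted absolute distances on a line, the optimum is the weighted median (not the mean). Total weight W = 469; half-weight = 234.5.
Sort by position and accumulate weight:
  mile 0 (P, w=60) → cum 60
  mile 12 (Q, w=100) → cum 160
  mile 18 (R, w=80) → cum 240  ≥ 234.5 → median here
  mile 19 (S, w=100) → cum 340
  mile 21 (T, w=9) → cum 349
  mile 42 (U, w=25) → cum 374
  mile 43 (V, w=25) → cum 399
  mile 44 (W, w=70) → cum 469
Optimal location: mile 18.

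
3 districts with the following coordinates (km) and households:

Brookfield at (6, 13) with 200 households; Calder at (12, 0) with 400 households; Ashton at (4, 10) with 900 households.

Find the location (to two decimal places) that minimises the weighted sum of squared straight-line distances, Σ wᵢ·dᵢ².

The minimiser of Σwᵢ‖p−pᵢ‖² is the weighted centroid p* = (Σwᵢpᵢ)/(Σwᵢ).
Σwᵢ = 1500.
Σwᵢxᵢ = 200·6 + 400·12 + 900·4 = 9600.
Σwᵢyᵢ = 200·13 + 400·0 + 900·10 = 11600.
x* = 9600/1500 = 6.40, y* = 11600/1500 = 7.73.

(6.40, 7.73)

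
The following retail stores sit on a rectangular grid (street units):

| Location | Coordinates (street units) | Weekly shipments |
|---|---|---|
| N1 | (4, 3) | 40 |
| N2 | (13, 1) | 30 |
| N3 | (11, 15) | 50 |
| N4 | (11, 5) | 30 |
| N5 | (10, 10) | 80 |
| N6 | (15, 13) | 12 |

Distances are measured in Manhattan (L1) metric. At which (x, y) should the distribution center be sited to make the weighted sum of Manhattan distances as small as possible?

Manhattan distance separates: Σwᵢ(|x−xᵢ|+|y−yᵢ|) = Σwᵢ|x−xᵢ| + Σwᵢ|y−yᵢ|, so x and y are optimised independently as 1-D weighted medians.
Total weight W = 242; half = 121.
x-coordinate, sorted with cumulative weight:
  x=4 (N1, w=40) cum 40
  x=10 (N5, w=80) cum 120
  x=11 (N3, w=50) cum 170  ← median
  x=11 (N4, w=30) cum 200
  x=13 (N2, w=30) cum 230
  x=15 (N6, w=12) cum 242
⇒ x* = 11
y-coordinate, sorted with cumulative weight:
  y=1 (N2, w=30) cum 30
  y=3 (N1, w=40) cum 70
  y=5 (N4, w=30) cum 100
  y=10 (N5, w=80) cum 180  ← median
  y=13 (N6, w=12) cum 192
  y=15 (N3, w=50) cum 242
⇒ y* = 10

(11, 10)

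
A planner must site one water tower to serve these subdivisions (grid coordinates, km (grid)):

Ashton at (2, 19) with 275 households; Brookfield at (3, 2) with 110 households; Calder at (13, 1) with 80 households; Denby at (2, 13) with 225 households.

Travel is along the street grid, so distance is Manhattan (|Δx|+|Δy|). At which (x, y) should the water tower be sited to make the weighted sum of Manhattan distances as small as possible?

(2, 13)

Manhattan distance separates: Σwᵢ(|x−xᵢ|+|y−yᵢ|) = Σwᵢ|x−xᵢ| + Σwᵢ|y−yᵢ|, so x and y are optimised independently as 1-D weighted medians.
Total weight W = 690; half = 345.
x-coordinate, sorted with cumulative weight:
  x=2 (Ashton, w=275) cum 275
  x=2 (Denby, w=225) cum 500  ← median
  x=3 (Brookfield, w=110) cum 610
  x=13 (Calder, w=80) cum 690
⇒ x* = 2
y-coordinate, sorted with cumulative weight:
  y=1 (Calder, w=80) cum 80
  y=2 (Brookfield, w=110) cum 190
  y=13 (Denby, w=225) cum 415  ← median
  y=19 (Ashton, w=275) cum 690
⇒ y* = 13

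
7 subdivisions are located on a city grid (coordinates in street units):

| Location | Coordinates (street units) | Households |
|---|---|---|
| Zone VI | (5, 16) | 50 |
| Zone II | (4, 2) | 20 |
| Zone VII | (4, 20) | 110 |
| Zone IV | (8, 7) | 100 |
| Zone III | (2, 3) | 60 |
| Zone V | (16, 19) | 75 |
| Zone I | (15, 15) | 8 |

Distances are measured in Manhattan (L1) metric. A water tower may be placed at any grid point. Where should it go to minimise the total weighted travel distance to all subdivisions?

(5, 16)

Manhattan distance separates: Σwᵢ(|x−xᵢ|+|y−yᵢ|) = Σwᵢ|x−xᵢ| + Σwᵢ|y−yᵢ|, so x and y are optimised independently as 1-D weighted medians.
Total weight W = 423; half = 211.5.
x-coordinate, sorted with cumulative weight:
  x=2 (Zone III, w=60) cum 60
  x=4 (Zone II, w=20) cum 80
  x=4 (Zone VII, w=110) cum 190
  x=5 (Zone VI, w=50) cum 240  ← median
  x=8 (Zone IV, w=100) cum 340
  x=15 (Zone I, w=8) cum 348
  x=16 (Zone V, w=75) cum 423
⇒ x* = 5
y-coordinate, sorted with cumulative weight:
  y=2 (Zone II, w=20) cum 20
  y=3 (Zone III, w=60) cum 80
  y=7 (Zone IV, w=100) cum 180
  y=15 (Zone I, w=8) cum 188
  y=16 (Zone VI, w=50) cum 238  ← median
  y=19 (Zone V, w=75) cum 313
  y=20 (Zone VII, w=110) cum 423
⇒ y* = 16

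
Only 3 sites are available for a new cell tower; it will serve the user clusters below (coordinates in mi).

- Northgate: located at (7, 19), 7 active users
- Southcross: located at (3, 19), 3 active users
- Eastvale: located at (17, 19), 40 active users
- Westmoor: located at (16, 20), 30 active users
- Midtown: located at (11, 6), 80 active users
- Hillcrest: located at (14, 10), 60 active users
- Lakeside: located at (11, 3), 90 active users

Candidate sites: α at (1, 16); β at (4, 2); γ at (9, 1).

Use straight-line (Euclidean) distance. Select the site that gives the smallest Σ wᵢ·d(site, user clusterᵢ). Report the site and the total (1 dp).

γ, total 2882.2 mi

Total weighted distance at each candidate:
  α (1, 16): total = 4641.2
  β (4, 2): total = 3726.7
  γ (9, 1): total = 2882.2
Minimum is at γ with total 2882.2 mi.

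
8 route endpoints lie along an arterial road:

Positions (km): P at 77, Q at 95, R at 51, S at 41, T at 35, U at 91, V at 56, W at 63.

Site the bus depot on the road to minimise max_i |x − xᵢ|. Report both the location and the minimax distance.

The 1-center on a line is the midpoint of the two extreme points: leftmost at 35, rightmost at 95.
Optimal location = (35 + 95)/2 = 65; maximum distance = (95 − 35)/2 = 30.

location 65, max distance 30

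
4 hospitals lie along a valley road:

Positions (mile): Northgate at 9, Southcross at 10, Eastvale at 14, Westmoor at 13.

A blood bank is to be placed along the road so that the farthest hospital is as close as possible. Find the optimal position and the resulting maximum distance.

location 11.5, max distance 2.5

The 1-center on a line is the midpoint of the two extreme points: leftmost at 9, rightmost at 14.
Optimal location = (9 + 14)/2 = 11.5; maximum distance = (14 − 9)/2 = 2.5.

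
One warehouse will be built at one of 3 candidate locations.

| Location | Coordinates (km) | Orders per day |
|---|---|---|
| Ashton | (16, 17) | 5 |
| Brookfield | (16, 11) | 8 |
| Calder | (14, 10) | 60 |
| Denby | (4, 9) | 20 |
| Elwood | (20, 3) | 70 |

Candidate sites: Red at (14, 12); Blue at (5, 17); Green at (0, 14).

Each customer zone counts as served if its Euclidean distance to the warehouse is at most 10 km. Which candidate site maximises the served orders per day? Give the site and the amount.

Red, covering 73

Coverage radius r = 10 km; a point is covered iff (Δx)²+(Δy)² ≤ 10² = 100.
  Red (14, 12): covers {Ashton, Brookfield, Calder} → 73
  Blue (5, 17): covers {Denby} → 20
  Green (0, 14): covers {Denby} → 20
Maximum coverage at Red: 73 orders per day.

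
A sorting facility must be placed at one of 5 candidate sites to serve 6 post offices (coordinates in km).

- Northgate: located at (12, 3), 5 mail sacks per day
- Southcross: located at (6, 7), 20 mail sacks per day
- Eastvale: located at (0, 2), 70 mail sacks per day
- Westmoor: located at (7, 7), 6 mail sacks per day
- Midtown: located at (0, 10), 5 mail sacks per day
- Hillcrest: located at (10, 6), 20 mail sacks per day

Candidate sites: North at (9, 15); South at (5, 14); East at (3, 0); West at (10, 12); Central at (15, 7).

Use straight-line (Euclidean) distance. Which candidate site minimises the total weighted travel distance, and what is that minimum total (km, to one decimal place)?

Total weighted distance at each candidate:
  North (9, 15): total = 1621.6
  South (5, 14): total = 1381.0
  East (3, 0): total = 737.1
  West (10, 12): total = 1370.1
  Central (15, 7): total = 1538.3
Minimum is at East with total 737.1 km.

East, total 737.1 km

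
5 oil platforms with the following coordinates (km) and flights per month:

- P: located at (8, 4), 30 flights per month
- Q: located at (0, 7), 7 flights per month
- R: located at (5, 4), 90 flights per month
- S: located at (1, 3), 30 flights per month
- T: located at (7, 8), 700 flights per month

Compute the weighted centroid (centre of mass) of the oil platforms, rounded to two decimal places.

(6.56, 7.26)

The minimiser of Σwᵢ‖p−pᵢ‖² is the weighted centroid p* = (Σwᵢpᵢ)/(Σwᵢ).
Σwᵢ = 857.
Σwᵢxᵢ = 30·8 + 7·0 + 90·5 + 30·1 + 700·7 = 5620.
Σwᵢyᵢ = 30·4 + 7·7 + 90·4 + 30·3 + 700·8 = 6219.
x* = 5620/857 = 6.56, y* = 6219/857 = 7.26.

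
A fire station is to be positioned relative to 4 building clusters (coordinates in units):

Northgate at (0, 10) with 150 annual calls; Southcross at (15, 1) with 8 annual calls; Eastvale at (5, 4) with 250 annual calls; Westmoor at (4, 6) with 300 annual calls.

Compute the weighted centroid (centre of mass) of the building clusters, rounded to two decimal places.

(3.63, 6.08)

The minimiser of Σwᵢ‖p−pᵢ‖² is the weighted centroid p* = (Σwᵢpᵢ)/(Σwᵢ).
Σwᵢ = 708.
Σwᵢxᵢ = 150·0 + 8·15 + 250·5 + 300·4 = 2570.
Σwᵢyᵢ = 150·10 + 8·1 + 250·4 + 300·6 = 4308.
x* = 2570/708 = 3.63, y* = 4308/708 = 6.08.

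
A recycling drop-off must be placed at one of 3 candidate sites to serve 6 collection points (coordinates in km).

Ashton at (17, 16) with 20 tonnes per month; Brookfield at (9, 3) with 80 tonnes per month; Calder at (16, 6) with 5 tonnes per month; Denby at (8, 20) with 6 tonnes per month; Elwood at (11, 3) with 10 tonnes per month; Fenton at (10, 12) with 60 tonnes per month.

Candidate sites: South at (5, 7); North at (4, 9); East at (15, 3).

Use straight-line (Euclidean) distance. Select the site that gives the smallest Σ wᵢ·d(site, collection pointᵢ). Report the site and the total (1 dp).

South, total 1384.2 km

Total weighted distance at each candidate:
  South (5, 7): total = 1384.2
  North (4, 9): total = 1546.9
  East (15, 3): total = 1526.9
Minimum is at South with total 1384.2 km.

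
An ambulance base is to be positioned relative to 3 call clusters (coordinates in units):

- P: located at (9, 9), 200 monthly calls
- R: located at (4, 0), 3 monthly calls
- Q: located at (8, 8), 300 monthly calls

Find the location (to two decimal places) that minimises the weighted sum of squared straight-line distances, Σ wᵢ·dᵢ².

(8.37, 8.35)

The minimiser of Σwᵢ‖p−pᵢ‖² is the weighted centroid p* = (Σwᵢpᵢ)/(Σwᵢ).
Σwᵢ = 503.
Σwᵢxᵢ = 200·9 + 3·4 + 300·8 = 4212.
Σwᵢyᵢ = 200·9 + 3·0 + 300·8 = 4200.
x* = 4212/503 = 8.37, y* = 4200/503 = 8.35.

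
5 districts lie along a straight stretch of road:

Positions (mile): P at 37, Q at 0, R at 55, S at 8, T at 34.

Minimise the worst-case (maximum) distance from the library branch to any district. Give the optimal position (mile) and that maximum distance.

location 27.5, max distance 27.5

The 1-center on a line is the midpoint of the two extreme points: leftmost at 0, rightmost at 55.
Optimal location = (0 + 55)/2 = 27.5; maximum distance = (55 − 0)/2 = 27.5.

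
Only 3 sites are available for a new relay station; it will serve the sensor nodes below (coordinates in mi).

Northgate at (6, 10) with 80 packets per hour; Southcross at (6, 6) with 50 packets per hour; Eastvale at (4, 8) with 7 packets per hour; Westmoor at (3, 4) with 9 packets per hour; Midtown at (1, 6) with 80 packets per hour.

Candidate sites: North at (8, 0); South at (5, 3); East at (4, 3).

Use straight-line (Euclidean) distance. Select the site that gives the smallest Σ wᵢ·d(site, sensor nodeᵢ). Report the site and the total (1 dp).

Total weighted distance at each candidate:
  North (8, 0): total = 1989.9
  South (5, 3): total = 1179.6
  East (4, 3): total = 1149.8
Minimum is at East with total 1149.8 mi.

East, total 1149.8 mi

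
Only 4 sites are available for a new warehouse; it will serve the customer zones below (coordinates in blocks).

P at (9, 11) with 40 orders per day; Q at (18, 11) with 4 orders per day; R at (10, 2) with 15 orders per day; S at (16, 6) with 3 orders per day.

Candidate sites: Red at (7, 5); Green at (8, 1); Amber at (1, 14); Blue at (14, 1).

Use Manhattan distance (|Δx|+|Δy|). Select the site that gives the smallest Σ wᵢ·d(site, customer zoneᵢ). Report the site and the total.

Red, total 508 blocks

Total weighted distance at each candidate:
  Red (7, 5): total = 508
  Green (8, 1): total = 604
  Amber (1, 14): total = 904
  Blue (14, 1): total = 752
Minimum is at Red with total 508 blocks.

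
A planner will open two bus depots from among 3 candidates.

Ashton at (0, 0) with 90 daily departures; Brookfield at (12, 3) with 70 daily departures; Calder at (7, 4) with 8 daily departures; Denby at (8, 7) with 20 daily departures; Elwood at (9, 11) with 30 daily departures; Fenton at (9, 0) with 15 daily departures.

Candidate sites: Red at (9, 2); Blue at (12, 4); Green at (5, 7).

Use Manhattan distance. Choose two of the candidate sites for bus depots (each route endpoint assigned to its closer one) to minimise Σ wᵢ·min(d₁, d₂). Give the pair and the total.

{Red, Blue}, total 1512

Evaluate every pair (each demand assigned to the nearer of the two):
  {Red, Blue}: total = 1512
  {Blue, Green}: total = 1595
  {Red, Green}: total = 1632
Best pair: {Red, Blue} with total 1512.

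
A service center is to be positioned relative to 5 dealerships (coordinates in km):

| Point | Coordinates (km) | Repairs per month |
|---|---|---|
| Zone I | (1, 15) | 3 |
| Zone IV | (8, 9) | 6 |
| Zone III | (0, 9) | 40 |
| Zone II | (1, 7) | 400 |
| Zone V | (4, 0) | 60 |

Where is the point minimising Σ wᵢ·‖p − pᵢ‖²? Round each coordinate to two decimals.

(1.36, 6.40)

The minimiser of Σwᵢ‖p−pᵢ‖² is the weighted centroid p* = (Σwᵢpᵢ)/(Σwᵢ).
Σwᵢ = 509.
Σwᵢxᵢ = 3·1 + 6·8 + 40·0 + 400·1 + 60·4 = 691.
Σwᵢyᵢ = 3·15 + 6·9 + 40·9 + 400·7 + 60·0 = 3259.
x* = 691/509 = 1.36, y* = 3259/509 = 6.40.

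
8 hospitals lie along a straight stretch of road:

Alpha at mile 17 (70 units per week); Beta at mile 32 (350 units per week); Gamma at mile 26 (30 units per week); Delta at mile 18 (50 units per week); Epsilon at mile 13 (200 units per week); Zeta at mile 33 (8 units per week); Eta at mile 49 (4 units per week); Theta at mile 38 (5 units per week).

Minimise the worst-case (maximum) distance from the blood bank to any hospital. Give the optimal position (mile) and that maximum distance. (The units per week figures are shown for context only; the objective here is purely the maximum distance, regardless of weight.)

location 31, max distance 18

The 1-center on a line is the midpoint of the two extreme points: leftmost at 13, rightmost at 49.
Optimal location = (13 + 49)/2 = 31; maximum distance = (49 − 13)/2 = 18.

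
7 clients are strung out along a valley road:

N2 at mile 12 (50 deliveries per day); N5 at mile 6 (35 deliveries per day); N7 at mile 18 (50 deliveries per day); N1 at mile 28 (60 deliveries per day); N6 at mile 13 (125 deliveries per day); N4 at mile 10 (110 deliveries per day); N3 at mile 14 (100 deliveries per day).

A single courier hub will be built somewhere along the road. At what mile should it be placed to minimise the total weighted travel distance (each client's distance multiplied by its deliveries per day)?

x = 13

For a sum of weighted absolute distances on a line, the optimum is the weighted median (not the mean). Total weight W = 530; half-weight = 265.
Sort by position and accumulate weight:
  mile 6 (N5, w=35) → cum 35
  mile 10 (N4, w=110) → cum 145
  mile 12 (N2, w=50) → cum 195
  mile 13 (N6, w=125) → cum 320  ≥ 265 → median here
  mile 14 (N3, w=100) → cum 420
  mile 18 (N7, w=50) → cum 470
  mile 28 (N1, w=60) → cum 530
Optimal location: mile 13.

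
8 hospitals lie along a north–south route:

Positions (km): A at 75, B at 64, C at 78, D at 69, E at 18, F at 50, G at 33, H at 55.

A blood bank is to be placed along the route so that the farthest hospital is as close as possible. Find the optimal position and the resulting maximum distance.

location 48, max distance 30

The 1-center on a line is the midpoint of the two extreme points: leftmost at 18, rightmost at 78.
Optimal location = (18 + 78)/2 = 48; maximum distance = (78 − 18)/2 = 30.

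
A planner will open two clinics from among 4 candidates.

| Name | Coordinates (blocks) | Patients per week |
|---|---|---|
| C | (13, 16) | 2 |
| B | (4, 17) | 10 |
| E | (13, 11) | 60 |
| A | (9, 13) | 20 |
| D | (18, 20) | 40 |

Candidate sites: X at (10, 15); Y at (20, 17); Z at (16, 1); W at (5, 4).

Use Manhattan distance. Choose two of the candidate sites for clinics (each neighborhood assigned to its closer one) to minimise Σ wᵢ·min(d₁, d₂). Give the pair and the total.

Evaluate every pair (each demand assigned to the nearer of the two):
  {X, Y}: total = 768
  {X, Z}: total = 1088
  {X, W}: total = 1088
  {Y, W}: total = 1396
  {Y, Z}: total = 1456
  {Z, W}: total = 2056
Best pair: {X, Y} with total 768.

{X, Y}, total 768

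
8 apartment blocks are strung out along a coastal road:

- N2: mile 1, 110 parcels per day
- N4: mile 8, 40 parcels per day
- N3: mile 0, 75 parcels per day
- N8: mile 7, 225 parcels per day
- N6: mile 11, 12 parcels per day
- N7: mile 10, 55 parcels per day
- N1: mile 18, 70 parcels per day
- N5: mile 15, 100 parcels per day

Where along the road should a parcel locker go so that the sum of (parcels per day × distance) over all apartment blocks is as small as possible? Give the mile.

x = 7

For a sum of weighted absolute distances on a line, the optimum is the weighted median (not the mean). Total weight W = 687; half-weight = 343.5.
Sort by position and accumulate weight:
  mile 0 (N3, w=75) → cum 75
  mile 1 (N2, w=110) → cum 185
  mile 7 (N8, w=225) → cum 410  ≥ 343.5 → median here
  mile 8 (N4, w=40) → cum 450
  mile 10 (N7, w=55) → cum 505
  mile 11 (N6, w=12) → cum 517
  mile 15 (N5, w=100) → cum 617
  mile 18 (N1, w=70) → cum 687
Optimal location: mile 7.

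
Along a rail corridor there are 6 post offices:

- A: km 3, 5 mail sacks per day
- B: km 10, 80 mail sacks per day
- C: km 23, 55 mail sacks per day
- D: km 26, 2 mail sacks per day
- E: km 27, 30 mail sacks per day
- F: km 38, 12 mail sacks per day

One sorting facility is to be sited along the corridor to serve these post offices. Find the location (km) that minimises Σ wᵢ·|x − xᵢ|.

x = 23

For a sum of weighted absolute distances on a line, the optimum is the weighted median (not the mean). Total weight W = 184; half-weight = 92.
Sort by position and accumulate weight:
  km 3 (A, w=5) → cum 5
  km 10 (B, w=80) → cum 85
  km 23 (C, w=55) → cum 140  ≥ 92 → median here
  km 26 (D, w=2) → cum 142
  km 27 (E, w=30) → cum 172
  km 38 (F, w=12) → cum 184
Optimal location: km 23.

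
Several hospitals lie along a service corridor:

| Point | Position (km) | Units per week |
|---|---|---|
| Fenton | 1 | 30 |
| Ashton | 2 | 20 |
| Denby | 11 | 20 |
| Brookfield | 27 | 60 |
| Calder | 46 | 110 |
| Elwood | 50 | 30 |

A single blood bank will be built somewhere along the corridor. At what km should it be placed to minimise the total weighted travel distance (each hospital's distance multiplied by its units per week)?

x = 46

For a sum of weighted absolute distances on a line, the optimum is the weighted median (not the mean). Total weight W = 270; half-weight = 135.
Sort by position and accumulate weight:
  km 1 (Fenton, w=30) → cum 30
  km 2 (Ashton, w=20) → cum 50
  km 11 (Denby, w=20) → cum 70
  km 27 (Brookfield, w=60) → cum 130
  km 46 (Calder, w=110) → cum 240  ≥ 135 → median here
  km 50 (Elwood, w=30) → cum 270
Optimal location: km 46.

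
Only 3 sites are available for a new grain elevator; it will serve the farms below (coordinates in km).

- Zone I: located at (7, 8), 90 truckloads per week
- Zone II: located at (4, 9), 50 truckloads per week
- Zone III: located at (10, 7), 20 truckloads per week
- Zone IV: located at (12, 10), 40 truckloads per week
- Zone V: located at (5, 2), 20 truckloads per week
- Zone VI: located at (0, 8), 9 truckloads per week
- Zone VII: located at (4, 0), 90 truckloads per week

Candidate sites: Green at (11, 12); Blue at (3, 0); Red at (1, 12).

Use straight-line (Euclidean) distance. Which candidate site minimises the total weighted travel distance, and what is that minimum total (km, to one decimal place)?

Blue, total 2217.4 km

Total weighted distance at each candidate:
  Green (11, 12): total = 2670.2
  Blue (3, 0): total = 2217.4
  Red (1, 12): total = 2880.0
Minimum is at Blue with total 2217.4 km.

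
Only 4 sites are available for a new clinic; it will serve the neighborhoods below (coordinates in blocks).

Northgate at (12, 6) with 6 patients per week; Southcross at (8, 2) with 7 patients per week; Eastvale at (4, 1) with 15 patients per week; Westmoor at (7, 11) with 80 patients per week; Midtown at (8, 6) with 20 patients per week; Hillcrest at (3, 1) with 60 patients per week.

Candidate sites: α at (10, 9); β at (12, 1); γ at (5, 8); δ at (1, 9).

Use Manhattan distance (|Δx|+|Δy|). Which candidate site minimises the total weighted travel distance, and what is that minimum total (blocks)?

γ, total 1277 blocks

Total weighted distance at each candidate:
  α (10, 9): total = 1703
  β (12, 1): total = 2105
  γ (5, 8): total = 1277
  δ (1, 9): total = 1787
Minimum is at γ with total 1277 blocks.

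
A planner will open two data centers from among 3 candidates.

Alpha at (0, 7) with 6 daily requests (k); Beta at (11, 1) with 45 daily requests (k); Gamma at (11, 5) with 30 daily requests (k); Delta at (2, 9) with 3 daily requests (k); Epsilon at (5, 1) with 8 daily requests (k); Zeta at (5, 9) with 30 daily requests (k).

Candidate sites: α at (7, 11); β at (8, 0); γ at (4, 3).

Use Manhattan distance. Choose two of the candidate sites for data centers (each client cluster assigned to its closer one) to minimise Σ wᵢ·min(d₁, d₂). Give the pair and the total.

{α, β}, total 659

Evaluate every pair (each demand assigned to the nearer of the two):
  {α, β}: total = 659
  {β, γ}: total = 726
  {α, γ}: total = 888
Best pair: {α, β} with total 659.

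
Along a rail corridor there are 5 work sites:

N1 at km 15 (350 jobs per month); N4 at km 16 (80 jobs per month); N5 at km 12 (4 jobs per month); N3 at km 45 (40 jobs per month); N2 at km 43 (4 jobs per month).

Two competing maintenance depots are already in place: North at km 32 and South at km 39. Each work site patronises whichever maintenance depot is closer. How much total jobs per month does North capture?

The indifferent point is the midpoint (32+39)/2 = 35.5; work sites left of it (closer to North at 32) go to North, those right go to South.
  N5 at 12 (w=4) → North
  N1 at 15 (w=350) → North
  N4 at 16 (w=80) → North
  N2 at 43 (w=4) → South
  N3 at 45 (w=40) → South
North captures 434; South captures 44.

434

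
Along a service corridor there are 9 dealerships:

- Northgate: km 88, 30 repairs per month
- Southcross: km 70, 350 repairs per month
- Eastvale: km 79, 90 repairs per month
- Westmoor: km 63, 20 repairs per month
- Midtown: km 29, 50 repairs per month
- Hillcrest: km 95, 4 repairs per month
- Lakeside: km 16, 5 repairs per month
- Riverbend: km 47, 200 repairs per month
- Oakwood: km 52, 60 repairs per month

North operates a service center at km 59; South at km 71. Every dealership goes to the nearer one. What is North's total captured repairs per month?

The indifferent point is the midpoint (59+71)/2 = 65; dealerships left of it (closer to North at 59) go to North, those right go to South.
  Lakeside at 16 (w=5) → North
  Midtown at 29 (w=50) → North
  Riverbend at 47 (w=200) → North
  Oakwood at 52 (w=60) → North
  Westmoor at 63 (w=20) → North
  Southcross at 70 (w=350) → South
  Eastvale at 79 (w=90) → South
  Northgate at 88 (w=30) → South
  Hillcrest at 95 (w=4) → South
North captures 335; South captures 474.

335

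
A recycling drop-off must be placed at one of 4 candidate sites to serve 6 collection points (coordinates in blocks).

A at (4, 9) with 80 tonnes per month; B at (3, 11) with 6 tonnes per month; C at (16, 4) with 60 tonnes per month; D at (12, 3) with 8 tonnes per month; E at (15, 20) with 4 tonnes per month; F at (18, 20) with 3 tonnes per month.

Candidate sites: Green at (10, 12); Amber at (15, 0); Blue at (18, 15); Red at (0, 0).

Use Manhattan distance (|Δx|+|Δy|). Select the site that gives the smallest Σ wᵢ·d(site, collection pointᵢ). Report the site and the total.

Green, total 1796 blocks

Total weighted distance at each candidate:
  Green (10, 12): total = 1796
  Amber (15, 0): total = 2235
  Blue (18, 15): total = 2685
  Red (0, 0): total = 2698
Minimum is at Green with total 1796 blocks.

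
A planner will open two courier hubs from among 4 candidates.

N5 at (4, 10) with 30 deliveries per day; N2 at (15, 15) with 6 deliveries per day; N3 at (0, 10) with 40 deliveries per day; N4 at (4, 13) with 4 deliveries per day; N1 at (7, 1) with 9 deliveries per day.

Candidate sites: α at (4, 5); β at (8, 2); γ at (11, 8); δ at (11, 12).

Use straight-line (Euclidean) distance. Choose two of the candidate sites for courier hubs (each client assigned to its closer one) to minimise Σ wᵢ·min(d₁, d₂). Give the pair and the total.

Evaluate every pair (each demand assigned to the nearer of the two):
  {α, δ}: total = 509.4
  {α, γ}: total = 531.5
  {α, β}: total = 539.4
  {β, δ}: total = 736.6
  {β, γ}: total = 761.1
  {γ, δ}: total = 796.5
Best pair: {α, δ} with total 509.4.

{α, δ}, total 509.4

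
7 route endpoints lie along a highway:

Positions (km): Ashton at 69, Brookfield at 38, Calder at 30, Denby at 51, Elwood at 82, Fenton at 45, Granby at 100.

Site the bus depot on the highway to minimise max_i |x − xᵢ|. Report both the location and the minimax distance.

location 65, max distance 35

The 1-center on a line is the midpoint of the two extreme points: leftmost at 30, rightmost at 100.
Optimal location = (30 + 100)/2 = 65; maximum distance = (100 − 30)/2 = 35.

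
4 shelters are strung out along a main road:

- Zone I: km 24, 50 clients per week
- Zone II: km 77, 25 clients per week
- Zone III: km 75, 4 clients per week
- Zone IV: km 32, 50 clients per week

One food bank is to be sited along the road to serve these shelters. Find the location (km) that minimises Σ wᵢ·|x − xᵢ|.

For a sum of weighted absolute distances on a line, the optimum is the weighted median (not the mean). Total weight W = 129; half-weight = 64.5.
Sort by position and accumulate weight:
  km 24 (Zone I, w=50) → cum 50
  km 32 (Zone IV, w=50) → cum 100  ≥ 64.5 → median here
  km 75 (Zone III, w=4) → cum 104
  km 77 (Zone II, w=25) → cum 129
Optimal location: km 32.

x = 32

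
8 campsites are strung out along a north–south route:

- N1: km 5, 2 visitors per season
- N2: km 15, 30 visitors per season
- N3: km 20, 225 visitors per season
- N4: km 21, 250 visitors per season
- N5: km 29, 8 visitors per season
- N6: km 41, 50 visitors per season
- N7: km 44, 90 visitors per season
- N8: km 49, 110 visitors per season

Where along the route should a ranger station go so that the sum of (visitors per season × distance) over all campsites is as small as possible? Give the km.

For a sum of weighted absolute distances on a line, the optimum is the weighted median (not the mean). Total weight W = 765; half-weight = 382.5.
Sort by position and accumulate weight:
  km 5 (N1, w=2) → cum 2
  km 15 (N2, w=30) → cum 32
  km 20 (N3, w=225) → cum 257
  km 21 (N4, w=250) → cum 507  ≥ 382.5 → median here
  km 29 (N5, w=8) → cum 515
  km 41 (N6, w=50) → cum 565
  km 44 (N7, w=90) → cum 655
  km 49 (N8, w=110) → cum 765
Optimal location: km 21.

x = 21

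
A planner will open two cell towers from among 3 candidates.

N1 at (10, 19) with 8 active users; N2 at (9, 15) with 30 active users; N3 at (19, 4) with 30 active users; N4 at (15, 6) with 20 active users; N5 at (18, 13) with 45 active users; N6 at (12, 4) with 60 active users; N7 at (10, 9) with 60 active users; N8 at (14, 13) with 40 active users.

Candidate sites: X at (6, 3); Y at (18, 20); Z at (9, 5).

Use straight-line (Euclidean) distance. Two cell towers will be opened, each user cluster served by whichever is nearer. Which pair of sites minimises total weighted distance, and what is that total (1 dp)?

{Y, Z}, total 1862.3

Evaluate every pair (each demand assigned to the nearer of the two):
  {Y, Z}: total = 1862.3
  {X, Z}: total = 2191.8
  {X, Y}: total = 2389.4
Best pair: {Y, Z} with total 1862.3.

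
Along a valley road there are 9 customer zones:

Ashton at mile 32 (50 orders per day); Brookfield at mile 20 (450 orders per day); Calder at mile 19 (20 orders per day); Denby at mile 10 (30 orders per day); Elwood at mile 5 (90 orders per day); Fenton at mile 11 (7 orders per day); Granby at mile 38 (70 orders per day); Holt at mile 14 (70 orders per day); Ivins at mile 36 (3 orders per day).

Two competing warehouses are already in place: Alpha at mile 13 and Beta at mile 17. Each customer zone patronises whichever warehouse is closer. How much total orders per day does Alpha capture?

The indifferent point is the midpoint (13+17)/2 = 15; customer zones left of it (closer to Alpha at 13) go to Alpha, those right go to Beta.
  Elwood at 5 (w=90) → Alpha
  Denby at 10 (w=30) → Alpha
  Fenton at 11 (w=7) → Alpha
  Holt at 14 (w=70) → Alpha
  Calder at 19 (w=20) → Beta
  Brookfield at 20 (w=450) → Beta
  Ashton at 32 (w=50) → Beta
  Ivins at 36 (w=3) → Beta
  Granby at 38 (w=70) → Beta
Alpha captures 197; Beta captures 593.

197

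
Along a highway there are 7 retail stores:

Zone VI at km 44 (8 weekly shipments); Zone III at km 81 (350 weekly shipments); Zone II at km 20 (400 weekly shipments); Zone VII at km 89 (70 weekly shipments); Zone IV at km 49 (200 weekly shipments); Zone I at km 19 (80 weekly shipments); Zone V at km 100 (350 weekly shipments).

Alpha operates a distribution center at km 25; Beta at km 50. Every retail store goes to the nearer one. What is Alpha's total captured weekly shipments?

480

The indifferent point is the midpoint (25+50)/2 = 37.5; retail stores left of it (closer to Alpha at 25) go to Alpha, those right go to Beta.
  Zone I at 19 (w=80) → Alpha
  Zone II at 20 (w=400) → Alpha
  Zone VI at 44 (w=8) → Beta
  Zone IV at 49 (w=200) → Beta
  Zone III at 81 (w=350) → Beta
  Zone VII at 89 (w=70) → Beta
  Zone V at 100 (w=350) → Beta
Alpha captures 480; Beta captures 978.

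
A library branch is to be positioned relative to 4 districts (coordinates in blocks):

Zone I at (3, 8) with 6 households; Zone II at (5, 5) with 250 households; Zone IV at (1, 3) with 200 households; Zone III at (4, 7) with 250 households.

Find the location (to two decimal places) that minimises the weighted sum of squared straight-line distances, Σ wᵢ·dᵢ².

(3.50, 5.17)

The minimiser of Σwᵢ‖p−pᵢ‖² is the weighted centroid p* = (Σwᵢpᵢ)/(Σwᵢ).
Σwᵢ = 706.
Σwᵢxᵢ = 6·3 + 250·5 + 200·1 + 250·4 = 2468.
Σwᵢyᵢ = 6·8 + 250·5 + 200·3 + 250·7 = 3648.
x* = 2468/706 = 3.50, y* = 3648/706 = 5.17.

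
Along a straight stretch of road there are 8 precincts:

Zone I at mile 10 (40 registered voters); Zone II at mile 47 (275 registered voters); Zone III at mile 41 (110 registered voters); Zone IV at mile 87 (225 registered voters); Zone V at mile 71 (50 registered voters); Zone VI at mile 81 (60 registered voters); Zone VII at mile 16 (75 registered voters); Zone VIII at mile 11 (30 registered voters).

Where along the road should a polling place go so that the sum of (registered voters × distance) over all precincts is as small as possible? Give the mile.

For a sum of weighted absolute distances on a line, the optimum is the weighted median (not the mean). Total weight W = 865; half-weight = 432.5.
Sort by position and accumulate weight:
  mile 10 (Zone I, w=40) → cum 40
  mile 11 (Zone VIII, w=30) → cum 70
  mile 16 (Zone VII, w=75) → cum 145
  mile 41 (Zone III, w=110) → cum 255
  mile 47 (Zone II, w=275) → cum 530  ≥ 432.5 → median here
  mile 71 (Zone V, w=50) → cum 580
  mile 81 (Zone VI, w=60) → cum 640
  mile 87 (Zone IV, w=225) → cum 865
Optimal location: mile 47.

x = 47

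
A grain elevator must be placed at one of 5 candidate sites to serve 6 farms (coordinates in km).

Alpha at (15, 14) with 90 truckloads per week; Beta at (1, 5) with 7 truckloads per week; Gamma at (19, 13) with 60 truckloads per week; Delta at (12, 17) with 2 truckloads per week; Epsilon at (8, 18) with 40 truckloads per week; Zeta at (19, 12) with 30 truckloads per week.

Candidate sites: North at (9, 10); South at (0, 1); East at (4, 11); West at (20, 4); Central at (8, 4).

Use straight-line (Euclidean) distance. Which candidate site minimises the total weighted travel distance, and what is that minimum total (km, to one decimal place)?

Total weighted distance at each candidate:
  North (9, 10): total = 1985.1
  South (0, 1): total = 4613.8
  East (4, 11): total = 2774.6
  West (20, 4): total = 2692.7
  Central (8, 4): total = 2996.1
Minimum is at North with total 1985.1 km.

North, total 1985.1 km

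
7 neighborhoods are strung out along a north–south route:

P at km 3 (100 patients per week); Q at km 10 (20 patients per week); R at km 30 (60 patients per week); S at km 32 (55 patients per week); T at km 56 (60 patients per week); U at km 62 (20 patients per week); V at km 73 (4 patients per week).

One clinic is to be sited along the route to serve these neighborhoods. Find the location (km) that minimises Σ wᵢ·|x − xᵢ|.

For a sum of weighted absolute distances on a line, the optimum is the weighted median (not the mean). Total weight W = 319; half-weight = 159.5.
Sort by position and accumulate weight:
  km 3 (P, w=100) → cum 100
  km 10 (Q, w=20) → cum 120
  km 30 (R, w=60) → cum 180  ≥ 159.5 → median here
  km 32 (S, w=55) → cum 235
  km 56 (T, w=60) → cum 295
  km 62 (U, w=20) → cum 315
  km 73 (V, w=4) → cum 319
Optimal location: km 30.

x = 30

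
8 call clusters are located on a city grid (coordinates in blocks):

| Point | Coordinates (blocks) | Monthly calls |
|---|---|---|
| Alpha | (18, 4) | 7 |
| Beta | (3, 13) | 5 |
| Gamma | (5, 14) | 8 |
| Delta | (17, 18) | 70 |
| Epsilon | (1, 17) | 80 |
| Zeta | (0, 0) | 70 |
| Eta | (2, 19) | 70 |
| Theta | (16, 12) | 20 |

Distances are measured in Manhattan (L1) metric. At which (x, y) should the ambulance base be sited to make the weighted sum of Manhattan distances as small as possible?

(2, 17)

Manhattan distance separates: Σwᵢ(|x−xᵢ|+|y−yᵢ|) = Σwᵢ|x−xᵢ| + Σwᵢ|y−yᵢ|, so x and y are optimised independently as 1-D weighted medians.
Total weight W = 330; half = 165.
x-coordinate, sorted with cumulative weight:
  x=0 (Zeta, w=70) cum 70
  x=1 (Epsilon, w=80) cum 150
  x=2 (Eta, w=70) cum 220  ← median
  x=3 (Beta, w=5) cum 225
  x=5 (Gamma, w=8) cum 233
  x=16 (Theta, w=20) cum 253
  x=17 (Delta, w=70) cum 323
  x=18 (Alpha, w=7) cum 330
⇒ x* = 2
y-coordinate, sorted with cumulative weight:
  y=0 (Zeta, w=70) cum 70
  y=4 (Alpha, w=7) cum 77
  y=12 (Theta, w=20) cum 97
  y=13 (Beta, w=5) cum 102
  y=14 (Gamma, w=8) cum 110
  y=17 (Epsilon, w=80) cum 190  ← median
  y=18 (Delta, w=70) cum 260
  y=19 (Eta, w=70) cum 330
⇒ y* = 17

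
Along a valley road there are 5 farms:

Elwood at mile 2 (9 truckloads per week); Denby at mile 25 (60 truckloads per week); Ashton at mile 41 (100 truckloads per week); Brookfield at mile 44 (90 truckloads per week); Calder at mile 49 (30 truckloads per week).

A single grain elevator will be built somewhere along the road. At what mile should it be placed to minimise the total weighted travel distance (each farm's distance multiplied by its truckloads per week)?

x = 41

For a sum of weighted absolute distances on a line, the optimum is the weighted median (not the mean). Total weight W = 289; half-weight = 144.5.
Sort by position and accumulate weight:
  mile 2 (Elwood, w=9) → cum 9
  mile 25 (Denby, w=60) → cum 69
  mile 41 (Ashton, w=100) → cum 169  ≥ 144.5 → median here
  mile 44 (Brookfield, w=90) → cum 259
  mile 49 (Calder, w=30) → cum 289
Optimal location: mile 41.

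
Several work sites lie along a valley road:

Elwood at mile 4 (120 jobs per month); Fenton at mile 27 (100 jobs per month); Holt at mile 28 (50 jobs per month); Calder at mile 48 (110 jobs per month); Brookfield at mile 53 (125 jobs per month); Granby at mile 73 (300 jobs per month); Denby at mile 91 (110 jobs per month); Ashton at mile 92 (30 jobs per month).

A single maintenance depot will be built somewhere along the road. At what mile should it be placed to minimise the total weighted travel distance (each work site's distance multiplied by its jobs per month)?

For a sum of weighted absolute distances on a line, the optimum is the weighted median (not the mean). Total weight W = 945; half-weight = 472.5.
Sort by position and accumulate weight:
  mile 4 (Elwood, w=120) → cum 120
  mile 27 (Fenton, w=100) → cum 220
  mile 28 (Holt, w=50) → cum 270
  mile 48 (Calder, w=110) → cum 380
  mile 53 (Brookfield, w=125) → cum 505  ≥ 472.5 → median here
  mile 73 (Granby, w=300) → cum 805
  mile 91 (Denby, w=110) → cum 915
  mile 92 (Ashton, w=30) → cum 945
Optimal location: mile 53.

x = 53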